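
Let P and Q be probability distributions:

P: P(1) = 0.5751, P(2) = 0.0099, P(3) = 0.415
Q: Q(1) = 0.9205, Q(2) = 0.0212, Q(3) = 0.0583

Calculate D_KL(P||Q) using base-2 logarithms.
0.7739 bits

D_KL(P||Q) = Σ P(x) log₂(P(x)/Q(x))

Computing term by term:
  P(1)·log₂(P(1)/Q(1)) = 0.5751·log₂(0.5751/0.9205) = -0.39027
  P(2)·log₂(P(2)/Q(2)) = 0.0099·log₂(0.0099/0.0212) = -0.01088
  P(3)·log₂(P(3)/Q(3)) = 0.415·log₂(0.415/0.0583) = 1.17509

D_KL(P||Q) = -0.39027 - 0.01088 + 1.17509 = 0.77394 ≈ 0.7739 bits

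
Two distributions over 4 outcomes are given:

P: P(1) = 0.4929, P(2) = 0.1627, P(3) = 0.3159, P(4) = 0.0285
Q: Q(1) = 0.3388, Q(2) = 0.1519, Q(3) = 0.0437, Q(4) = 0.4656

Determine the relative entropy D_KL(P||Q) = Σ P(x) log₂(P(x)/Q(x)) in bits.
1.0694 bits

D_KL(P||Q) = Σ P(x) log₂(P(x)/Q(x))

Computing term by term:
  P(1)·log₂(P(1)/Q(1)) = 0.4929·log₂(0.4929/0.3388) = 0.26659
  P(2)·log₂(P(2)/Q(2)) = 0.1627·log₂(0.1627/0.1519) = 0.01612
  P(3)·log₂(P(3)/Q(3)) = 0.3159·log₂(0.3159/0.0437) = 0.90150
  P(4)·log₂(P(4)/Q(4)) = 0.0285·log₂(0.0285/0.4656) = -0.11486

D_KL(P||Q) = 0.26659 + 0.01612 + 0.90150 - 0.11486 = 1.06935 ≈ 1.0694 bits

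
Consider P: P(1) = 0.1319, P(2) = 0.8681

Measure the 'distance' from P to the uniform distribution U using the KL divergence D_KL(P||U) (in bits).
0.4374 bits

U(i) = 1/2 for all i

D_KL(P||U) = Σ P(x) log₂(P(x) / (1/2))
           = Σ P(x) log₂(P(x)) + log₂(2)
           = log₂(2) - H(P)

H(P) = -Σ P(x) log₂(P(x)):
  -P(1)·log₂(P(1)) = -(0.1319)·log₂(0.1319) = 0.38548
  -P(2)·log₂(P(2)) = -(0.8681)·log₂(0.8681) = 0.17715
H(P) = 0.38548 + 0.17715 = 0.56263 bits

log₂(2) = 1.00000 bits

D_KL(P||U) = 1.00000 - 0.56263 = 0.43737 ≈ 0.4374 bits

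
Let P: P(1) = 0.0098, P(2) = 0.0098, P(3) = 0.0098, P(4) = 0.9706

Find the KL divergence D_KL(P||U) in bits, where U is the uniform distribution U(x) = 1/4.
1.7620 bits

U(i) = 1/4 for all i

D_KL(P||U) = Σ P(x) log₂(P(x) / (1/4))
           = Σ P(x) log₂(P(x)) + log₂(4)
           = log₂(4) - H(P)

H(P) = -Σ P(x) log₂(P(x)):
  -P(1)·log₂(P(1)) = -(0.0098)·log₂(0.0098) = 0.06540
  -P(2)·log₂(P(2)) = -(0.0098)·log₂(0.0098) = 0.06540
  -P(3)·log₂(P(3)) = -(0.0098)·log₂(0.0098) = 0.06540
  -P(4)·log₂(P(4)) = -(0.9706)·log₂(0.9706) = 0.04179
H(P) = 0.06540 + 0.06540 + 0.06540 + 0.04179 = 0.23799 bits

log₂(4) = 2.00000 bits

D_KL(P||U) = 2.00000 - 0.23799 = 1.76201 ≈ 1.7620 bits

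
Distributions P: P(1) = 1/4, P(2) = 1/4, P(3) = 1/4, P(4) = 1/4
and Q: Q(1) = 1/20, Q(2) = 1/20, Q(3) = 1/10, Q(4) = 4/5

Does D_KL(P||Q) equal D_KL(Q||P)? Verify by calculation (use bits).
D_KL(P||Q) = 1.0719 bits, D_KL(Q||P) = 0.9781 bits. No — D_KL(P||Q) ≠ D_KL(Q||P) for this pair.

D_KL(P||Q) = Σ P(x) log₂(P(x)/Q(x))

Computing term by term:
  P(1)·log₂(P(1)/Q(1)) = (1/4)·log₂((1/4)/(1/20)) = 0.58048
  P(2)·log₂(P(2)/Q(2)) = (1/4)·log₂((1/4)/(1/20)) = 0.58048
  P(3)·log₂(P(3)/Q(3)) = (1/4)·log₂((1/4)/(1/10)) = 0.33048
  P(4)·log₂(P(4)/Q(4)) = (1/4)·log₂((1/4)/(4/5)) = -0.41952

D_KL(P||Q) = 0.58048 + 0.58048 + 0.33048 - 0.41952 = 1.07192 ≈ 1.0719 bits

D_KL(Q||P) = Σ Q(x) log₂(Q(x)/P(x))

Computing term by term:
  Q(1)·log₂(Q(1)/P(1)) = (1/20)·log₂((1/20)/(1/4)) = -0.11610
  Q(2)·log₂(Q(2)/P(2)) = (1/20)·log₂((1/20)/(1/4)) = -0.11610
  Q(3)·log₂(Q(3)/P(3)) = (1/10)·log₂((1/10)/(1/4)) = -0.13219
  Q(4)·log₂(Q(4)/P(4)) = (4/5)·log₂((4/5)/(1/4)) = 1.34246

D_KL(Q||P) = -0.11610 - 0.11610 - 0.13219 + 1.34246 = 0.97807 ≈ 0.9781 bits

These are NOT equal (difference: 0.0938 bits). KL divergence is asymmetric: D_KL(P||Q) ≠ D_KL(Q||P) in general.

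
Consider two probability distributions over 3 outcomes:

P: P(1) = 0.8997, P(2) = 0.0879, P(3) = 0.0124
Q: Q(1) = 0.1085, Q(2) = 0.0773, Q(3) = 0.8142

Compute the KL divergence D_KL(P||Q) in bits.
2.6871 bits

D_KL(P||Q) = Σ P(x) log₂(P(x)/Q(x))

Computing term by term:
  P(1)·log₂(P(1)/Q(1)) = 0.8997·log₂(0.8997/0.1085) = 2.74566
  P(2)·log₂(P(2)/Q(2)) = 0.0879·log₂(0.0879/0.0773) = 0.01630
  P(3)·log₂(P(3)/Q(3)) = 0.0124·log₂(0.0124/0.8142) = -0.07486

D_KL(P||Q) = 2.74566 + 0.01630 - 0.07486 = 2.68710 ≈ 2.6871 bits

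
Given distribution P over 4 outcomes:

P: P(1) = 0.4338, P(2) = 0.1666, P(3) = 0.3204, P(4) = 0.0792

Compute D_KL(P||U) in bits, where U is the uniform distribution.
0.2307 bits

U(i) = 1/4 for all i

D_KL(P||U) = Σ P(x) log₂(P(x) / (1/4))
           = Σ P(x) log₂(P(x)) + log₂(4)
           = log₂(4) - H(P)

H(P) = -Σ P(x) log₂(P(x)):
  -P(1)·log₂(P(1)) = -(0.4338)·log₂(0.4338) = 0.52268
  -P(2)·log₂(P(2)) = -(0.1666)·log₂(0.1666) = 0.43075
  -P(3)·log₂(P(3)) = -(0.3204)·log₂(0.3204) = 0.52611
  -P(4)·log₂(P(4)) = -(0.0792)·log₂(0.0792) = 0.28974
H(P) = 0.52268 + 0.43075 + 0.52611 + 0.28974 = 1.76928 bits

log₂(4) = 2.00000 bits

D_KL(P||U) = 2.00000 - 1.76928 = 0.23072 ≈ 0.2307 bits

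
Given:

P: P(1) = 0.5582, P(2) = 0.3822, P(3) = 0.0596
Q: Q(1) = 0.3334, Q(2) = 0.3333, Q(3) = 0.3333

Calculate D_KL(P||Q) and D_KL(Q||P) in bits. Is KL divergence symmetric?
D_KL(P||Q) = 0.3425 bits, D_KL(Q||P) = 0.5140 bits. No, KL divergence is not symmetric.

D_KL(P||Q) = Σ P(x) log₂(P(x)/Q(x))

Computing term by term:
  P(1)·log₂(P(1)/Q(1)) = 0.5582·log₂(0.5582/0.3334) = 0.41504
  P(2)·log₂(P(2)/Q(2)) = 0.3822·log₂(0.3822/0.3333) = 0.07549
  P(3)·log₂(P(3)/Q(3)) = 0.0596·log₂(0.0596/0.3333) = -0.14801

D_KL(P||Q) = 0.41504 + 0.07549 - 0.14801 = 0.34252 ≈ 0.3425 bits

D_KL(Q||P) = Σ Q(x) log₂(Q(x)/P(x))

Computing term by term:
  Q(1)·log₂(Q(1)/P(1)) = 0.3334·log₂(0.3334/0.5582) = -0.24789
  Q(2)·log₂(Q(2)/P(2)) = 0.3333·log₂(0.3333/0.3822) = -0.06583
  Q(3)·log₂(Q(3)/P(3)) = 0.3333·log₂(0.3333/0.0596) = 0.82773

D_KL(Q||P) = -0.24789 - 0.06583 + 0.82773 = 0.51401 ≈ 0.5140 bits

These are NOT equal (difference: 0.1715 bits). KL divergence is asymmetric: D_KL(P||Q) ≠ D_KL(Q||P) in general.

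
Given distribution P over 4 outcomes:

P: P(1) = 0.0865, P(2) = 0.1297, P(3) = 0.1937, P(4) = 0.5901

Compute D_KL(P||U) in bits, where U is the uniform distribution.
0.4046 bits

U(i) = 1/4 for all i

D_KL(P||U) = Σ P(x) log₂(P(x) / (1/4))
           = Σ P(x) log₂(P(x)) + log₂(4)
           = log₂(4) - H(P)

H(P) = -Σ P(x) log₂(P(x)):
  -P(1)·log₂(P(1)) = -(0.0865)·log₂(0.0865) = 0.30544
  -P(2)·log₂(P(2)) = -(0.1297)·log₂(0.1297) = 0.38219
  -P(3)·log₂(P(3)) = -(0.1937)·log₂(0.1937) = 0.45870
  -P(4)·log₂(P(4)) = -(0.5901)·log₂(0.5901) = 0.44905
H(P) = 0.30544 + 0.38219 + 0.45870 + 0.44905 = 1.59538 bits

log₂(4) = 2.00000 bits

D_KL(P||U) = 2.00000 - 1.59538 = 0.40462 ≈ 0.4046 bits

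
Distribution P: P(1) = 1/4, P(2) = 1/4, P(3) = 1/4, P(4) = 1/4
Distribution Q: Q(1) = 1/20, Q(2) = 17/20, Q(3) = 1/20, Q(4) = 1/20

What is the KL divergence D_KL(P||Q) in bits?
1.3001 bits

D_KL(P||Q) = Σ P(x) log₂(P(x)/Q(x))

Computing term by term:
  P(1)·log₂(P(1)/Q(1)) = (1/4)·log₂((1/4)/(1/20)) = 0.58048
  P(2)·log₂(P(2)/Q(2)) = (1/4)·log₂((1/4)/(17/20)) = -0.44138
  P(3)·log₂(P(3)/Q(3)) = (1/4)·log₂((1/4)/(1/20)) = 0.58048
  P(4)·log₂(P(4)/Q(4)) = (1/4)·log₂((1/4)/(1/20)) = 0.58048

D_KL(P||Q) = 0.58048 - 0.44138 + 0.58048 + 0.58048 = 1.30006 ≈ 1.3001 bits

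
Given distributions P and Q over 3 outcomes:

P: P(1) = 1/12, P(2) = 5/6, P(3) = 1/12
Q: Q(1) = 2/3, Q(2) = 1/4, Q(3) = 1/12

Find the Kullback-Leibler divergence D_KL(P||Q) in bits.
1.1975 bits

D_KL(P||Q) = Σ P(x) log₂(P(x)/Q(x))

Computing term by term:
  P(1)·log₂(P(1)/Q(1)) = (1/12)·log₂((1/12)/(2/3)) = -0.25000
  P(2)·log₂(P(2)/Q(2)) = (5/6)·log₂((5/6)/(1/4)) = 1.44747
  P(3)·log₂(P(3)/Q(3)) = (1/12)·log₂((1/12)/(1/12)) = 0.00000

D_KL(P||Q) = -0.25000 + 1.44747 + 0.00000 = 1.19747 ≈ 1.1975 bits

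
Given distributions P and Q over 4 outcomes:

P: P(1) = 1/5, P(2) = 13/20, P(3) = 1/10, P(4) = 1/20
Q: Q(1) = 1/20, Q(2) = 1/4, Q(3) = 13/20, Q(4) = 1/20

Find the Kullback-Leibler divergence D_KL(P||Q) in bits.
1.0260 bits

D_KL(P||Q) = Σ P(x) log₂(P(x)/Q(x))

Computing term by term:
  P(1)·log₂(P(1)/Q(1)) = (1/5)·log₂((1/5)/(1/20)) = 0.40000
  P(2)·log₂(P(2)/Q(2)) = (13/20)·log₂((13/20)/(1/4)) = 0.89603
  P(3)·log₂(P(3)/Q(3)) = (1/10)·log₂((1/10)/(13/20)) = -0.27004
  P(4)·log₂(P(4)/Q(4)) = (1/20)·log₂((1/20)/(1/20)) = 0.00000

D_KL(P||Q) = 0.40000 + 0.89603 - 0.27004 + 0.00000 = 1.02599 ≈ 1.0260 bits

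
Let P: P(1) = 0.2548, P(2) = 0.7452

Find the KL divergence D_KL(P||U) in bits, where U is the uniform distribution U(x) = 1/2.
0.1812 bits

U(i) = 1/2 for all i

D_KL(P||U) = Σ P(x) log₂(P(x) / (1/2))
           = Σ P(x) log₂(P(x)) + log₂(2)
           = log₂(2) - H(P)

H(P) = -Σ P(x) log₂(P(x)):
  -P(1)·log₂(P(1)) = -(0.2548)·log₂(0.2548) = 0.50261
  -P(2)·log₂(P(2)) = -(0.7452)·log₂(0.7452) = 0.31619
H(P) = 0.50261 + 0.31619 = 0.81880 bits

log₂(2) = 1.00000 bits

D_KL(P||U) = 1.00000 - 0.81880 = 0.18120 ≈ 0.1812 bits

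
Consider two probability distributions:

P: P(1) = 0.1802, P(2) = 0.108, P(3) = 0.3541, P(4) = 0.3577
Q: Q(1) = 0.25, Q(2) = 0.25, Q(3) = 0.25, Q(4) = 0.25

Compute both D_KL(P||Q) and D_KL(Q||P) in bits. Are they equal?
D_KL(P||Q) = 0.1468 bits, D_KL(Q||P) = 0.1660 bits. No, they are not equal.

D_KL(P||Q) = Σ P(x) log₂(P(x)/Q(x))

Computing term by term:
  P(1)·log₂(P(1)/Q(1)) = 0.1802·log₂(0.1802/0.25) = -0.08511
  P(2)·log₂(P(2)/Q(2)) = 0.108·log₂(0.108/0.25) = -0.13078
  P(3)·log₂(P(3)/Q(3)) = 0.3541·log₂(0.3541/0.25) = 0.17784
  P(4)·log₂(P(4)/Q(4)) = 0.3577·log₂(0.3577/0.25) = 0.18487

D_KL(P||Q) = -0.08511 - 0.13078 + 0.17784 + 0.18487 = 0.14682 ≈ 0.1468 bits

D_KL(Q||P) = Σ Q(x) log₂(Q(x)/P(x))

Computing term by term:
  Q(1)·log₂(Q(1)/P(1)) = 0.25·log₂(0.25/0.1802) = 0.11808
  Q(2)·log₂(Q(2)/P(2)) = 0.25·log₂(0.25/0.108) = 0.30272
  Q(3)·log₂(Q(3)/P(3)) = 0.25·log₂(0.25/0.3541) = -0.12556
  Q(4)·log₂(Q(4)/P(4)) = 0.25·log₂(0.25/0.3577) = -0.12921

D_KL(Q||P) = 0.11808 + 0.30272 - 0.12556 - 0.12921 = 0.16603 ≈ 0.1660 bits

These are NOT equal (difference: 0.0192 bits). KL divergence is asymmetric: D_KL(P||Q) ≠ D_KL(Q||P) in general.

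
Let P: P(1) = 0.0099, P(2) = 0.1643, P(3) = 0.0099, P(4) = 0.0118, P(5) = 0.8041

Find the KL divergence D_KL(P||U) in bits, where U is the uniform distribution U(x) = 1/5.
1.4335 bits

U(i) = 1/5 for all i

D_KL(P||U) = Σ P(x) log₂(P(x) / (1/5))
           = Σ P(x) log₂(P(x)) + log₂(5)
           = log₂(5) - H(P)

H(P) = -Σ P(x) log₂(P(x)):
  -P(1)·log₂(P(1)) = -(0.0099)·log₂(0.0099) = 0.06592
  -P(2)·log₂(P(2)) = -(0.1643)·log₂(0.1643) = 0.42810
  -P(3)·log₂(P(3)) = -(0.0099)·log₂(0.0099) = 0.06592
  -P(4)·log₂(P(4)) = -(0.0118)·log₂(0.0118) = 0.07558
  -P(5)·log₂(P(5)) = -(0.8041)·log₂(0.8041) = 0.25293
H(P) = 0.06592 + 0.42810 + 0.06592 + 0.07558 + 0.25293 = 0.88845 bits

log₂(5) = 2.32193 bits

D_KL(P||U) = 2.32193 - 0.88845 = 1.43348 ≈ 1.4335 bits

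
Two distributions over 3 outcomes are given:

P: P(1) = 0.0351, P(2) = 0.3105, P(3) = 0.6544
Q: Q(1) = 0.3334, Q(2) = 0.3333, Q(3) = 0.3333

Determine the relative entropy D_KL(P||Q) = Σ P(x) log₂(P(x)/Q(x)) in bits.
0.4912 bits

D_KL(P||Q) = Σ P(x) log₂(P(x)/Q(x))

Computing term by term:
  P(1)·log₂(P(1)/Q(1)) = 0.0351·log₂(0.0351/0.3334) = -0.11399
  P(2)·log₂(P(2)/Q(2)) = 0.3105·log₂(0.3105/0.3333) = -0.03174
  P(3)·log₂(P(3)/Q(3)) = 0.6544·log₂(0.6544/0.3333) = 0.63696

D_KL(P||Q) = -0.11399 - 0.03174 + 0.63696 = 0.49123 ≈ 0.4912 bits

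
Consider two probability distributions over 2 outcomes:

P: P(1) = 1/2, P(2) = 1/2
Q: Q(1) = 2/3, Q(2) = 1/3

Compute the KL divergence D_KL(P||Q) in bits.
0.0850 bits

D_KL(P||Q) = Σ P(x) log₂(P(x)/Q(x))

Computing term by term:
  P(1)·log₂(P(1)/Q(1)) = (1/2)·log₂((1/2)/(2/3)) = -0.20752
  P(2)·log₂(P(2)/Q(2)) = (1/2)·log₂((1/2)/(1/3)) = 0.29248

D_KL(P||Q) = -0.20752 + 0.29248 = 0.08496 ≈ 0.0850 bits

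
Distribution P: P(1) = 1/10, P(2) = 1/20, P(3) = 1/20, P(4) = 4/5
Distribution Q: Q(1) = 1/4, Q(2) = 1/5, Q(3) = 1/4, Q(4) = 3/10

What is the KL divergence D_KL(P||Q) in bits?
0.7837 bits

D_KL(P||Q) = Σ P(x) log₂(P(x)/Q(x))

Computing term by term:
  P(1)·log₂(P(1)/Q(1)) = (1/10)·log₂((1/10)/(1/4)) = -0.13219
  P(2)·log₂(P(2)/Q(2)) = (1/20)·log₂((1/20)/(1/5)) = -0.10000
  P(3)·log₂(P(3)/Q(3)) = (1/20)·log₂((1/20)/(1/4)) = -0.11610
  P(4)·log₂(P(4)/Q(4)) = (4/5)·log₂((4/5)/(3/10)) = 1.13203

D_KL(P||Q) = -0.13219 - 0.10000 - 0.11610 + 1.13203 = 0.78374 ≈ 0.7837 bits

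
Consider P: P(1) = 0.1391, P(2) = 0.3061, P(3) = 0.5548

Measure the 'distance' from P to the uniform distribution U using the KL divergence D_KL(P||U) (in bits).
0.1948 bits

U(i) = 1/3 for all i

D_KL(P||U) = Σ P(x) log₂(P(x) / (1/3))
           = Σ P(x) log₂(P(x)) + log₂(3)
           = log₂(3) - H(P)

H(P) = -Σ P(x) log₂(P(x)):
  -P(1)·log₂(P(1)) = -(0.1391)·log₂(0.1391) = 0.39585
  -P(2)·log₂(P(2)) = -(0.3061)·log₂(0.3061) = 0.52280
  -P(3)·log₂(P(3)) = -(0.5548)·log₂(0.5548) = 0.47156
H(P) = 0.39585 + 0.52280 + 0.47156 = 1.39021 bits

log₂(3) = 1.58496 bits

D_KL(P||U) = 1.58496 - 1.39021 = 0.19475 ≈ 0.1948 bits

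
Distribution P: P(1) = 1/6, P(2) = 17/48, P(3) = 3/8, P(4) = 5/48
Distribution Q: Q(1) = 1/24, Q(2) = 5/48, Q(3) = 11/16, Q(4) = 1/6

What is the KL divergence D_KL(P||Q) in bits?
0.5601 bits

D_KL(P||Q) = Σ P(x) log₂(P(x)/Q(x))

Computing term by term:
  P(1)·log₂(P(1)/Q(1)) = (1/6)·log₂((1/6)/(1/24)) = 0.33333
  P(2)·log₂(P(2)/Q(2)) = (17/48)·log₂((17/48)/(5/48)) = 0.62529
  P(3)·log₂(P(3)/Q(3)) = (3/8)·log₂((3/8)/(11/16)) = -0.32793
  P(4)·log₂(P(4)/Q(4)) = (5/48)·log₂((5/48)/(1/6)) = -0.07063

D_KL(P||Q) = 0.33333 + 0.62529 - 0.32793 - 0.07063 = 0.56006 ≈ 0.5601 bits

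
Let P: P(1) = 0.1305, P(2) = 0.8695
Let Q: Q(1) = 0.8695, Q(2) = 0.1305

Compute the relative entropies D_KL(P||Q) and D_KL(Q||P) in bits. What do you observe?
D_KL(P||Q) = 2.0220 bits, D_KL(Q||P) = 2.0220 bits. The two directions give the same value here, because Q is a self-inverse relabeling of P; in general KL divergence is asymmetric.

D_KL(P||Q) = Σ P(x) log₂(P(x)/Q(x))

Computing term by term:
  P(1)·log₂(P(1)/Q(1)) = 0.1305·log₂(0.1305/0.8695) = -0.35707
  P(2)·log₂(P(2)/Q(2)) = 0.8695·log₂(0.8695/0.1305) = 2.37907

D_KL(P||Q) = -0.35707 + 2.37907 = 2.02200 ≈ 2.0220 bits

D_KL(Q||P) = Σ Q(x) log₂(Q(x)/P(x))

Computing term by term:
  Q(1)·log₂(Q(1)/P(1)) = 0.8695·log₂(0.8695/0.1305) = 2.37907
  Q(2)·log₂(Q(2)/P(2)) = 0.1305·log₂(0.1305/0.8695) = -0.35707

D_KL(Q||P) = 2.37907 - 0.35707 = 2.02200 ≈ 2.0220 bits

These ARE equal here. Q is P with outcomes relabeled (Q(1) = P(2), Q(2) = P(1)) by a relabeling that is its own inverse, so the two sums contain exactly the same terms in a different order. This is a special case — KL divergence is not symmetric in general: D_KL(P||Q) ≠ D_KL(Q||P) for most P, Q.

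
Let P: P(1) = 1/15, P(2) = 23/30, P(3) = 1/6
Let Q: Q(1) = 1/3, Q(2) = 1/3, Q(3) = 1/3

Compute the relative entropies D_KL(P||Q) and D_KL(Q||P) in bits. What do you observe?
D_KL(P||Q) = 0.5998 bits, D_KL(Q||P) = 0.7068 bits. The two directions give different values (D_KL(Q||P) exceeds D_KL(P||Q) by 0.1070 bits): KL divergence is asymmetric.

D_KL(P||Q) = Σ P(x) log₂(P(x)/Q(x))

Computing term by term:
  P(1)·log₂(P(1)/Q(1)) = (1/15)·log₂((1/15)/(1/3)) = -0.15480
  P(2)·log₂(P(2)/Q(2)) = (23/30)·log₂((23/30)/(1/3)) = 0.92125
  P(3)·log₂(P(3)/Q(3)) = (1/6)·log₂((1/6)/(1/3)) = -0.16667

D_KL(P||Q) = -0.15480 + 0.92125 - 0.16667 = 0.59978 ≈ 0.5998 bits

D_KL(Q||P) = Σ Q(x) log₂(Q(x)/P(x))

Computing term by term:
  Q(1)·log₂(Q(1)/P(1)) = (1/3)·log₂((1/3)/(1/15)) = 0.77398
  Q(2)·log₂(Q(2)/P(2)) = (1/3)·log₂((1/3)/(23/30)) = -0.40054
  Q(3)·log₂(Q(3)/P(3)) = (1/3)·log₂((1/3)/(1/6)) = 0.33333

D_KL(Q||P) = 0.77398 - 0.40054 + 0.33333 = 0.70677 ≈ 0.7068 bits

These are NOT equal (difference: 0.1070 bits). KL divergence is asymmetric: D_KL(P||Q) ≠ D_KL(Q||P) in general.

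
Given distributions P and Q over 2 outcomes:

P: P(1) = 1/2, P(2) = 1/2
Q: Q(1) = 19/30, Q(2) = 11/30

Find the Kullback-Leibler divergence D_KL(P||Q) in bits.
0.0532 bits

D_KL(P||Q) = Σ P(x) log₂(P(x)/Q(x))

Computing term by term:
  P(1)·log₂(P(1)/Q(1)) = (1/2)·log₂((1/2)/(19/30)) = -0.17052
  P(2)·log₂(P(2)/Q(2)) = (1/2)·log₂((1/2)/(11/30)) = 0.22373

D_KL(P||Q) = -0.17052 + 0.22373 = 0.05321 ≈ 0.0532 bits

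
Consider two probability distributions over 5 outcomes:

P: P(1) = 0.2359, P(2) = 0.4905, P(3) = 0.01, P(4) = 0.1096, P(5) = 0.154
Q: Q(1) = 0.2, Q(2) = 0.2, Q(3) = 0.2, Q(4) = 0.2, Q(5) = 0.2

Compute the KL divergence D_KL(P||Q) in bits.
0.4946 bits

D_KL(P||Q) = Σ P(x) log₂(P(x)/Q(x))

Computing term by term:
  P(1)·log₂(P(1)/Q(1)) = 0.2359·log₂(0.2359/0.2) = 0.05619
  P(2)·log₂(P(2)/Q(2)) = 0.4905·log₂(0.4905/0.2) = 0.63483
  P(3)·log₂(P(3)/Q(3)) = 0.01·log₂(0.01/0.2) = -0.04322
  P(4)·log₂(P(4)/Q(4)) = 0.1096·log₂(0.1096/0.2) = -0.09511
  P(5)·log₂(P(5)/Q(5)) = 0.154·log₂(0.154/0.2) = -0.05807

D_KL(P||Q) = 0.05619 + 0.63483 - 0.04322 - 0.09511 - 0.05807 = 0.49462 ≈ 0.4946 bits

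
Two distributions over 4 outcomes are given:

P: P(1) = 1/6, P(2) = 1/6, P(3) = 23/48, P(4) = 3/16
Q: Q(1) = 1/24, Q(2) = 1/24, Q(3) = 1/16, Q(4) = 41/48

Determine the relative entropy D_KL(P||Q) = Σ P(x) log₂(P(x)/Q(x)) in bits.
1.6646 bits

D_KL(P||Q) = Σ P(x) log₂(P(x)/Q(x))

Computing term by term:
  P(1)·log₂(P(1)/Q(1)) = (1/6)·log₂((1/6)/(1/24)) = 0.33333
  P(2)·log₂(P(2)/Q(2)) = (1/6)·log₂((1/6)/(1/24)) = 0.33333
  P(3)·log₂(P(3)/Q(3)) = (23/48)·log₂((23/48)/(1/16)) = 1.40808
  P(4)·log₂(P(4)/Q(4)) = (3/16)·log₂((3/16)/(41/48)) = -0.41018

D_KL(P||Q) = 0.33333 + 0.33333 + 1.40808 - 0.41018 = 1.66456 ≈ 1.6646 bits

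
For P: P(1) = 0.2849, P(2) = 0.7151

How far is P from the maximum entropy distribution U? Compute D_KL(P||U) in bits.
0.1380 bits

U(i) = 1/2 for all i

D_KL(P||U) = Σ P(x) log₂(P(x) / (1/2))
           = Σ P(x) log₂(P(x)) + log₂(2)
           = log₂(2) - H(P)

H(P) = -Σ P(x) log₂(P(x)):
  -P(1)·log₂(P(1)) = -(0.2849)·log₂(0.2849) = 0.51609
  -P(2)·log₂(P(2)) = -(0.7151)·log₂(0.7151) = 0.34595
H(P) = 0.51609 + 0.34595 = 0.86204 bits

log₂(2) = 1.00000 bits

D_KL(P||U) = 1.00000 - 0.86204 = 0.13796 ≈ 0.1380 bits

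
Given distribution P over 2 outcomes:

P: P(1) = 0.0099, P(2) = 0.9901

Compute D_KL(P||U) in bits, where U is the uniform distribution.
0.9199 bits

U(i) = 1/2 for all i

D_KL(P||U) = Σ P(x) log₂(P(x) / (1/2))
           = Σ P(x) log₂(P(x)) + log₂(2)
           = log₂(2) - H(P)

H(P) = -Σ P(x) log₂(P(x)):
  -P(1)·log₂(P(1)) = -(0.0099)·log₂(0.0099) = 0.06592
  -P(2)·log₂(P(2)) = -(0.9901)·log₂(0.9901) = 0.01421
H(P) = 0.06592 + 0.01421 = 0.08013 bits

log₂(2) = 1.00000 bits

D_KL(P||U) = 1.00000 - 0.08013 = 0.91987 ≈ 0.9199 bits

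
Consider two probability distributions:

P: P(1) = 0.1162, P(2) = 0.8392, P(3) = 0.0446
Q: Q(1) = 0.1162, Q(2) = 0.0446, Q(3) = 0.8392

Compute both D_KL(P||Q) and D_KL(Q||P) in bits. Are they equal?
D_KL(P||Q) = 3.3643 bits, D_KL(Q||P) = 3.3643 bits. Yes, in this case they are equal (although KL divergence is not symmetric in general).

D_KL(P||Q) = Σ P(x) log₂(P(x)/Q(x))

Computing term by term:
  P(1)·log₂(P(1)/Q(1)) = 0.1162·log₂(0.1162/0.1162) = 0.00000
  P(2)·log₂(P(2)/Q(2)) = 0.8392·log₂(0.8392/0.0446) = 3.55309
  P(3)·log₂(P(3)/Q(3)) = 0.0446·log₂(0.0446/0.8392) = -0.18883

D_KL(P||Q) = 0.00000 + 3.55309 - 0.18883 = 3.36426 ≈ 3.3643 bits

D_KL(Q||P) = Σ Q(x) log₂(Q(x)/P(x))

Computing term by term:
  Q(1)·log₂(Q(1)/P(1)) = 0.1162·log₂(0.1162/0.1162) = 0.00000
  Q(2)·log₂(Q(2)/P(2)) = 0.0446·log₂(0.0446/0.8392) = -0.18883
  Q(3)·log₂(Q(3)/P(3)) = 0.8392·log₂(0.8392/0.0446) = 3.55309

D_KL(Q||P) = 0.00000 - 0.18883 + 3.55309 = 3.36426 ≈ 3.3643 bits

These ARE equal here. Q is P with outcomes relabeled (Q(2) = P(3), Q(3) = P(2)) by a relabeling that is its own inverse, so the two sums contain exactly the same terms in a different order. This is a special case — KL divergence is not symmetric in general: D_KL(P||Q) ≠ D_KL(Q||P) for most P, Q.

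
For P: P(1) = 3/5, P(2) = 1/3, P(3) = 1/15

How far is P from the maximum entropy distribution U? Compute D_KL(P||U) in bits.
0.3540 bits

U(i) = 1/3 for all i

D_KL(P||U) = Σ P(x) log₂(P(x) / (1/3))
           = Σ P(x) log₂(P(x)) + log₂(3)
           = log₂(3) - H(P)

H(P) = -Σ P(x) log₂(P(x)):
  -P(1)·log₂(P(1)) = -(3/5)·log₂(3/5) = 0.44218
  -P(2)·log₂(P(2)) = -(1/3)·log₂(1/3) = 0.52832
  -P(3)·log₂(P(3)) = -(1/15)·log₂(1/15) = 0.26046
H(P) = 0.44218 + 0.52832 + 0.26046 = 1.23096 bits

log₂(3) = 1.58496 bits

D_KL(P||U) = 1.58496 - 1.23096 = 0.35400 ≈ 0.3540 bits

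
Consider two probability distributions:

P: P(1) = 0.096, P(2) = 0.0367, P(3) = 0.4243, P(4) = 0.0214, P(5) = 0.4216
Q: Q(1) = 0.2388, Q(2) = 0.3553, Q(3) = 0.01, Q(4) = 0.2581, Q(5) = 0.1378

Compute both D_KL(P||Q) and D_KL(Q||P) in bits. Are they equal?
D_KL(P||Q) = 2.6511 bits, D_KL(Q||P) = 2.1284 bits. No, they are not equal.

D_KL(P||Q) = Σ P(x) log₂(P(x)/Q(x))

Computing term by term:
  P(1)·log₂(P(1)/Q(1)) = 0.096·log₂(0.096/0.2388) = -0.12621
  P(2)·log₂(P(2)/Q(2)) = 0.0367·log₂(0.0367/0.3553) = -0.12020
  P(3)·log₂(P(3)/Q(3)) = 0.4243·log₂(0.4243/0.01) = 2.29420
  P(4)·log₂(P(4)/Q(4)) = 0.0214·log₂(0.0214/0.2581) = -0.07687
  P(5)·log₂(P(5)/Q(5)) = 0.4216·log₂(0.4216/0.1378) = 0.68017

D_KL(P||Q) = -0.12621 - 0.12020 + 2.29420 - 0.07687 + 0.68017 = 2.65109 ≈ 2.6511 bits

D_KL(Q||P) = Σ Q(x) log₂(Q(x)/P(x))

Computing term by term:
  Q(1)·log₂(Q(1)/P(1)) = 0.2388·log₂(0.2388/0.096) = 0.31395
  Q(2)·log₂(Q(2)/P(2)) = 0.3553·log₂(0.3553/0.0367) = 1.16367
  Q(3)·log₂(Q(3)/P(3)) = 0.01·log₂(0.01/0.4243) = -0.05407
  Q(4)·log₂(Q(4)/P(4)) = 0.2581·log₂(0.2581/0.0214) = 0.92716
  Q(5)·log₂(Q(5)/P(5)) = 0.1378·log₂(0.1378/0.4216) = -0.22231

D_KL(Q||P) = 0.31395 + 1.16367 - 0.05407 + 0.92716 - 0.22231 = 2.12840 ≈ 2.1284 bits

These are NOT equal (difference: 0.5227 bits). KL divergence is asymmetric: D_KL(P||Q) ≠ D_KL(Q||P) in general.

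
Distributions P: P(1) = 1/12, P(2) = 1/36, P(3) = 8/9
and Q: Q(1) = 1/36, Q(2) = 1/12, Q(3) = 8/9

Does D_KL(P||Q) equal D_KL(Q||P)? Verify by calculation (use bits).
D_KL(P||Q) = 0.0881 bits, D_KL(Q||P) = 0.0881 bits. Yes — for this pair D_KL(P||Q) = D_KL(Q||P).

D_KL(P||Q) = Σ P(x) log₂(P(x)/Q(x))

Computing term by term:
  P(1)·log₂(P(1)/Q(1)) = (1/12)·log₂((1/12)/(1/36)) = 0.13208
  P(2)·log₂(P(2)/Q(2)) = (1/36)·log₂((1/36)/(1/12)) = -0.04403
  P(3)·log₂(P(3)/Q(3)) = (8/9)·log₂((8/9)/(8/9)) = 0.00000

D_KL(P||Q) = 0.13208 - 0.04403 + 0.00000 = 0.08805 ≈ 0.0881 bits

D_KL(Q||P) = Σ Q(x) log₂(Q(x)/P(x))

Computing term by term:
  Q(1)·log₂(Q(1)/P(1)) = (1/36)·log₂((1/36)/(1/12)) = -0.04403
  Q(2)·log₂(Q(2)/P(2)) = (1/12)·log₂((1/12)/(1/36)) = 0.13208
  Q(3)·log₂(Q(3)/P(3)) = (8/9)·log₂((8/9)/(8/9)) = 0.00000

D_KL(Q||P) = -0.04403 + 0.13208 + 0.00000 = 0.08805 ≈ 0.0881 bits

These ARE equal here. Q is P with outcomes relabeled (Q(1) = P(2), Q(2) = P(1)) by a relabeling that is its own inverse, so the two sums contain exactly the same terms in a different order. This is a special case — KL divergence is not symmetric in general: D_KL(P||Q) ≠ D_KL(Q||P) for most P, Q.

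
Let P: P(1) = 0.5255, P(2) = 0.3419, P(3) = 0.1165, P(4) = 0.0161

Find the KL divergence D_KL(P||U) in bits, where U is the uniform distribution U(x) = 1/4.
0.5256 bits

U(i) = 1/4 for all i

D_KL(P||U) = Σ P(x) log₂(P(x) / (1/4))
           = Σ P(x) log₂(P(x)) + log₂(4)
           = log₂(4) - H(P)

H(P) = -Σ P(x) log₂(P(x)):
  -P(1)·log₂(P(1)) = -(0.5255)·log₂(0.5255) = 0.48779
  -P(2)·log₂(P(2)) = -(0.3419)·log₂(0.3419) = 0.52938
  -P(3)·log₂(P(3)) = -(0.1165)·log₂(0.1165) = 0.36134
  -P(4)·log₂(P(4)) = -(0.0161)·log₂(0.0161) = 0.09590
H(P) = 0.48779 + 0.52938 + 0.36134 + 0.09590 = 1.47441 bits

log₂(4) = 2.00000 bits

D_KL(P||U) = 2.00000 - 1.47441 = 0.52559 ≈ 0.5256 bits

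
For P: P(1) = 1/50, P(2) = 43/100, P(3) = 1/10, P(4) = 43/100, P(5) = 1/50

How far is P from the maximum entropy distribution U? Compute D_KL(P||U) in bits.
0.7169 bits

U(i) = 1/5 for all i

D_KL(P||U) = Σ P(x) log₂(P(x) / (1/5))
           = Σ P(x) log₂(P(x)) + log₂(5)
           = log₂(5) - H(P)

H(P) = -Σ P(x) log₂(P(x)):
  -P(1)·log₂(P(1)) = -(1/50)·log₂(1/50) = 0.11288
  -P(2)·log₂(P(2)) = -(43/100)·log₂(43/100) = 0.52356
  -P(3)·log₂(P(3)) = -(1/10)·log₂(1/10) = 0.33219
  -P(4)·log₂(P(4)) = -(43/100)·log₂(43/100) = 0.52356
  -P(5)·log₂(P(5)) = -(1/50)·log₂(1/50) = 0.11288
H(P) = 0.11288 + 0.52356 + 0.33219 + 0.52356 + 0.11288 = 1.60507 bits

log₂(5) = 2.32193 bits

D_KL(P||U) = 2.32193 - 1.60507 = 0.71686 ≈ 0.7169 bits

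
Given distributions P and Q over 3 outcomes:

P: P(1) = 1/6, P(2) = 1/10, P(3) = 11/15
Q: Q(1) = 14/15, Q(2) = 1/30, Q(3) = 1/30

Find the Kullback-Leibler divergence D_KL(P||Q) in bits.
3.0145 bits

D_KL(P||Q) = Σ P(x) log₂(P(x)/Q(x))

Computing term by term:
  P(1)·log₂(P(1)/Q(1)) = (1/6)·log₂((1/6)/(14/15)) = -0.41424
  P(2)·log₂(P(2)/Q(2)) = (1/10)·log₂((1/10)/(1/30)) = 0.15850
  P(3)·log₂(P(3)/Q(3)) = (11/15)·log₂((11/15)/(1/30)) = 3.27025

D_KL(P||Q) = -0.41424 + 0.15850 + 3.27025 = 3.01451 ≈ 3.0145 bits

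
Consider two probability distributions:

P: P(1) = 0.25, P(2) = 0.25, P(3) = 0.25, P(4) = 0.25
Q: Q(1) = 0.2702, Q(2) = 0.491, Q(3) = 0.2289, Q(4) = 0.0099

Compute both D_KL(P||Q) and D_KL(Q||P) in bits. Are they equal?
D_KL(P||Q) = 0.9249 bits, D_KL(Q||P) = 0.4332 bits. No, they are not equal.

D_KL(P||Q) = Σ P(x) log₂(P(x)/Q(x))

Computing term by term:
  P(1)·log₂(P(1)/Q(1)) = 0.25·log₂(0.25/0.2702) = -0.02802
  P(2)·log₂(P(2)/Q(2)) = 0.25·log₂(0.25/0.491) = -0.24345
  P(3)·log₂(P(3)/Q(3)) = 0.25·log₂(0.25/0.2289) = 0.03180
  P(4)·log₂(P(4)/Q(4)) = 0.25·log₂(0.25/0.0099) = 1.16459

D_KL(P||Q) = -0.02802 - 0.24345 + 0.03180 + 1.16459 = 0.92492 ≈ 0.9249 bits

D_KL(Q||P) = Σ Q(x) log₂(Q(x)/P(x))

Computing term by term:
  Q(1)·log₂(Q(1)/P(1)) = 0.2702·log₂(0.2702/0.25) = 0.03029
  Q(2)·log₂(Q(2)/P(2)) = 0.491·log₂(0.491/0.25) = 0.47813
  Q(3)·log₂(Q(3)/P(3)) = 0.2289·log₂(0.2289/0.25) = -0.02912
  Q(4)·log₂(Q(4)/P(4)) = 0.0099·log₂(0.0099/0.25) = -0.04612

D_KL(Q||P) = 0.03029 + 0.47813 - 0.02912 - 0.04612 = 0.43318 ≈ 0.4332 bits

These are NOT equal (difference: 0.4917 bits). KL divergence is asymmetric: D_KL(P||Q) ≠ D_KL(Q||P) in general.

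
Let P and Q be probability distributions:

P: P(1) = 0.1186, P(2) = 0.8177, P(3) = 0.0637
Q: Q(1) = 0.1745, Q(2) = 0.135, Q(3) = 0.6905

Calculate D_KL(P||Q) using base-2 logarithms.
1.8398 bits

D_KL(P||Q) = Σ P(x) log₂(P(x)/Q(x))

Computing term by term:
  P(1)·log₂(P(1)/Q(1)) = 0.1186·log₂(0.1186/0.1745) = -0.06607
  P(2)·log₂(P(2)/Q(2)) = 0.8177·log₂(0.8177/0.135) = 2.12489
  P(3)·log₂(P(3)/Q(3)) = 0.0637·log₂(0.0637/0.6905) = -0.21902

D_KL(P||Q) = -0.06607 + 2.12489 - 0.21902 = 1.83980 ≈ 1.8398 bits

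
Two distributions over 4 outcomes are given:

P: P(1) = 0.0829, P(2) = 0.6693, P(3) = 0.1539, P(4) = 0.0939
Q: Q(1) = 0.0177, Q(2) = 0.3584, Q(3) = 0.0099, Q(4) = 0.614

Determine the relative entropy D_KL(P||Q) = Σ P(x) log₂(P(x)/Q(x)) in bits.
1.1426 bits

D_KL(P||Q) = Σ P(x) log₂(P(x)/Q(x))

Computing term by term:
  P(1)·log₂(P(1)/Q(1)) = 0.0829·log₂(0.0829/0.0177) = 0.18467
  P(2)·log₂(P(2)/Q(2)) = 0.6693·log₂(0.6693/0.3584) = 0.60309
  P(3)·log₂(P(3)/Q(3)) = 0.1539·log₂(0.1539/0.0099) = 0.60920
  P(4)·log₂(P(4)/Q(4)) = 0.0939·log₂(0.0939/0.614) = -0.25438

D_KL(P||Q) = 0.18467 + 0.60309 + 0.60920 - 0.25438 = 1.14258 ≈ 1.1426 bits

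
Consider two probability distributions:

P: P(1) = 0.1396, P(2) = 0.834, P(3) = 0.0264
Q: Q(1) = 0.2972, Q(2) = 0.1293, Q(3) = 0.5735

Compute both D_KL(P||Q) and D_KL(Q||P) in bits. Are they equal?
D_KL(P||Q) = 1.9735 bits, D_KL(Q||P) = 2.5233 bits. No, they are not equal.

D_KL(P||Q) = Σ P(x) log₂(P(x)/Q(x))

Computing term by term:
  P(1)·log₂(P(1)/Q(1)) = 0.1396·log₂(0.1396/0.2972) = -0.15218
  P(2)·log₂(P(2)/Q(2)) = 0.834·log₂(0.834/0.1293) = 2.24290
  P(3)·log₂(P(3)/Q(3)) = 0.0264·log₂(0.0264/0.5735) = -0.11725

D_KL(P||Q) = -0.15218 + 2.24290 - 0.11725 = 1.97347 ≈ 1.9735 bits

D_KL(Q||P) = Σ Q(x) log₂(Q(x)/P(x))

Computing term by term:
  Q(1)·log₂(Q(1)/P(1)) = 0.2972·log₂(0.2972/0.1396) = 0.32399
  Q(2)·log₂(Q(2)/P(2)) = 0.1293·log₂(0.1293/0.834) = -0.34773
  Q(3)·log₂(Q(3)/P(3)) = 0.5735·log₂(0.5735/0.0264) = 2.54702

D_KL(Q||P) = 0.32399 - 0.34773 + 2.54702 = 2.52328 ≈ 2.5233 bits

These are NOT equal (difference: 0.5498 bits). KL divergence is asymmetric: D_KL(P||Q) ≠ D_KL(Q||P) in general.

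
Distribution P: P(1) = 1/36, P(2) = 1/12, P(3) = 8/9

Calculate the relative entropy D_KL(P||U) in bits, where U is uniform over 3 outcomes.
0.9916 bits

U(i) = 1/3 for all i

D_KL(P||U) = Σ P(x) log₂(P(x) / (1/3))
           = Σ P(x) log₂(P(x)) + log₂(3)
           = log₂(3) - H(P)

H(P) = -Σ P(x) log₂(P(x)):
  -P(1)·log₂(P(1)) = -(1/36)·log₂(1/36) = 0.14361
  -P(2)·log₂(P(2)) = -(1/12)·log₂(1/12) = 0.29875
  -P(3)·log₂(P(3)) = -(8/9)·log₂(8/9) = 0.15104
H(P) = 0.14361 + 0.29875 + 0.15104 = 0.59340 bits

log₂(3) = 1.58496 bits

D_KL(P||U) = 1.58496 - 0.59340 = 0.99156 ≈ 0.9916 bits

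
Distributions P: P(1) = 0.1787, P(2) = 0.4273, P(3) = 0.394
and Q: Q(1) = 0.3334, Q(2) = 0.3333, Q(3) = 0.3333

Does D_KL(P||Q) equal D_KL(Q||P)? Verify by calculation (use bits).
D_KL(P||Q) = 0.0875 bits, D_KL(Q||P) = 0.1001 bits. No — D_KL(P||Q) ≠ D_KL(Q||P) for this pair.

D_KL(P||Q) = Σ P(x) log₂(P(x)/Q(x))

Computing term by term:
  P(1)·log₂(P(1)/Q(1)) = 0.1787·log₂(0.1787/0.3334) = -0.16078
  P(2)·log₂(P(2)/Q(2)) = 0.4273·log₂(0.4273/0.3333) = 0.15316
  P(3)·log₂(P(3)/Q(3)) = 0.394·log₂(0.394/0.3333) = 0.09510

D_KL(P||Q) = -0.16078 + 0.15316 + 0.09510 = 0.08748 ≈ 0.0875 bits

D_KL(Q||P) = Σ Q(x) log₂(Q(x)/P(x))

Computing term by term:
  Q(1)·log₂(Q(1)/P(1)) = 0.3334·log₂(0.3334/0.1787) = 0.29996
  Q(2)·log₂(Q(2)/P(2)) = 0.3333·log₂(0.3333/0.4273) = -0.11946
  Q(3)·log₂(Q(3)/P(3)) = 0.3333·log₂(0.3333/0.394) = -0.08045

D_KL(Q||P) = 0.29996 - 0.11946 - 0.08045 = 0.10005 ≈ 0.1001 bits

These are NOT equal (difference: 0.0126 bits). KL divergence is asymmetric: D_KL(P||Q) ≠ D_KL(Q||P) in general.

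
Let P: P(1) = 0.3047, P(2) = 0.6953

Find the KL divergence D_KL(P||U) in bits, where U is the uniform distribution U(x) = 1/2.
0.1130 bits

U(i) = 1/2 for all i

D_KL(P||U) = Σ P(x) log₂(P(x) / (1/2))
           = Σ P(x) log₂(P(x)) + log₂(2)
           = log₂(2) - H(P)

H(P) = -Σ P(x) log₂(P(x)):
  -P(1)·log₂(P(1)) = -(0.3047)·log₂(0.3047) = 0.52242
  -P(2)·log₂(P(2)) = -(0.6953)·log₂(0.6953) = 0.36454
H(P) = 0.52242 + 0.36454 = 0.88696 bits

log₂(2) = 1.00000 bits

D_KL(P||U) = 1.00000 - 0.88696 = 0.11304 ≈ 0.1130 bits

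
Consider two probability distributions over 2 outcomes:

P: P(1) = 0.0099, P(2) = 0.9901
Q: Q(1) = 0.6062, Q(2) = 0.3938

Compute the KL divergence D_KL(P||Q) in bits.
1.2582 bits

D_KL(P||Q) = Σ P(x) log₂(P(x)/Q(x))

Computing term by term:
  P(1)·log₂(P(1)/Q(1)) = 0.0099·log₂(0.0099/0.6062) = -0.05877
  P(2)·log₂(P(2)/Q(2)) = 0.9901·log₂(0.9901/0.3938) = 1.31694

D_KL(P||Q) = -0.05877 + 1.31694 = 1.25817 ≈ 1.2582 bits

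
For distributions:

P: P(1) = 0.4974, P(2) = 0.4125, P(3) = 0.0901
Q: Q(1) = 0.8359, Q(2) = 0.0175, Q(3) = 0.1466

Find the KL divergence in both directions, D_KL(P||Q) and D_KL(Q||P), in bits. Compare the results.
D_KL(P||Q) = 1.4448 bits, D_KL(Q||P) = 0.6492 bits. D_KL(P||Q) is larger than D_KL(Q||P) by 0.7956 bits; the two directions differ.

D_KL(P||Q) = Σ P(x) log₂(P(x)/Q(x))

Computing term by term:
  P(1)·log₂(P(1)/Q(1)) = 0.4974·log₂(0.4974/0.8359) = -0.37251
  P(2)·log₂(P(2)/Q(2)) = 0.4125·log₂(0.4125/0.0175) = 1.88057
  P(3)·log₂(P(3)/Q(3)) = 0.0901·log₂(0.0901/0.1466) = -0.06328

D_KL(P||Q) = -0.37251 + 1.88057 - 0.06328 = 1.44478 ≈ 1.4448 bits

D_KL(Q||P) = Σ Q(x) log₂(Q(x)/P(x))

Computing term by term:
  Q(1)·log₂(Q(1)/P(1)) = 0.8359·log₂(0.8359/0.4974) = 0.62603
  Q(2)·log₂(Q(2)/P(2)) = 0.0175·log₂(0.0175/0.4125) = -0.07978
  Q(3)·log₂(Q(3)/P(3)) = 0.1466·log₂(0.1466/0.0901) = 0.10296

D_KL(Q||P) = 0.62603 - 0.07978 + 0.10296 = 0.64921 ≈ 0.6492 bits

These are NOT equal (difference: 0.7956 bits). KL divergence is asymmetric: D_KL(P||Q) ≠ D_KL(Q||P) in general.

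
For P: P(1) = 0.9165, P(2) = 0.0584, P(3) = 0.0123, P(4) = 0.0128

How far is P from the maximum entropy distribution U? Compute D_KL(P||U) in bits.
1.4869 bits

U(i) = 1/4 for all i

D_KL(P||U) = Σ P(x) log₂(P(x) / (1/4))
           = Σ P(x) log₂(P(x)) + log₂(4)
           = log₂(4) - H(P)

H(P) = -Σ P(x) log₂(P(x)):
  -P(1)·log₂(P(1)) = -(0.9165)·log₂(0.9165) = 0.11529
  -P(2)·log₂(P(2)) = -(0.0584)·log₂(0.0584) = 0.23932
  -P(3)·log₂(P(3)) = -(0.0123)·log₂(0.0123) = 0.07805
  -P(4)·log₂(P(4)) = -(0.0128)·log₂(0.0128) = 0.08048
H(P) = 0.11529 + 0.23932 + 0.07805 + 0.08048 = 0.51314 bits

log₂(4) = 2.00000 bits

D_KL(P||U) = 2.00000 - 0.51314 = 1.48686 ≈ 1.4869 bits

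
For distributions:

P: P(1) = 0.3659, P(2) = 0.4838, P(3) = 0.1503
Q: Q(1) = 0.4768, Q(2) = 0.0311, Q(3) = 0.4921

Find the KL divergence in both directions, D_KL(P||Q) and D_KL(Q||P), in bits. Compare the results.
D_KL(P||Q) = 1.5186 bits, D_KL(Q||P) = 0.9010 bits. D_KL(P||Q) is larger than D_KL(Q||P) by 0.6176 bits; the two directions differ.

D_KL(P||Q) = Σ P(x) log₂(P(x)/Q(x))

Computing term by term:
  P(1)·log₂(P(1)/Q(1)) = 0.3659·log₂(0.3659/0.4768) = -0.13975
  P(2)·log₂(P(2)/Q(2)) = 0.4838·log₂(0.4838/0.0311) = 1.91557
  P(3)·log₂(P(3)/Q(3)) = 0.1503·log₂(0.1503/0.4921) = -0.25718

D_KL(P||Q) = -0.13975 + 1.91557 - 0.25718 = 1.51864 ≈ 1.5186 bits

D_KL(Q||P) = Σ Q(x) log₂(Q(x)/P(x))

Computing term by term:
  Q(1)·log₂(Q(1)/P(1)) = 0.4768·log₂(0.4768/0.3659) = 0.18211
  Q(2)·log₂(Q(2)/P(2)) = 0.0311·log₂(0.0311/0.4838) = -0.12314
  Q(3)·log₂(Q(3)/P(3)) = 0.4921·log₂(0.4921/0.1503) = 0.84204

D_KL(Q||P) = 0.18211 - 0.12314 + 0.84204 = 0.90101 ≈ 0.9010 bits

These are NOT equal (difference: 0.6176 bits). KL divergence is asymmetric: D_KL(P||Q) ≠ D_KL(Q||P) in general.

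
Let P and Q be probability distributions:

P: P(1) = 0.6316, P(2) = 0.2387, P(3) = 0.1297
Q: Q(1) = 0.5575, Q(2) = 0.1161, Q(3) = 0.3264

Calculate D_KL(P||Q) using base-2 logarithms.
0.1892 bits

D_KL(P||Q) = Σ P(x) log₂(P(x)/Q(x))

Computing term by term:
  P(1)·log₂(P(1)/Q(1)) = 0.6316·log₂(0.6316/0.5575) = 0.11371
  P(2)·log₂(P(2)/Q(2)) = 0.2387·log₂(0.2387/0.1161) = 0.24821
  P(3)·log₂(P(3)/Q(3)) = 0.1297·log₂(0.1297/0.3264) = -0.17269

D_KL(P||Q) = 0.11371 + 0.24821 - 0.17269 = 0.18923 ≈ 0.1892 bits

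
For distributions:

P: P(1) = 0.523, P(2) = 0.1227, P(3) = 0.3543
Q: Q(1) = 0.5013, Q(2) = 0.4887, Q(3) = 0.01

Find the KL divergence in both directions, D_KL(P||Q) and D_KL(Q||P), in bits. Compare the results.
D_KL(P||Q) = 1.6109 bits, D_KL(Q||P) = 0.8923 bits. D_KL(P||Q) is larger than D_KL(Q||P) by 0.7186 bits; the two directions differ.

D_KL(P||Q) = Σ P(x) log₂(P(x)/Q(x))

Computing term by term:
  P(1)·log₂(P(1)/Q(1)) = 0.523·log₂(0.523/0.5013) = 0.03197
  P(2)·log₂(P(2)/Q(2)) = 0.1227·log₂(0.1227/0.4887) = -0.24464
  P(3)·log₂(P(3)/Q(3)) = 0.3543·log₂(0.3543/0.01) = 1.82355

D_KL(P||Q) = 0.03197 - 0.24464 + 1.82355 = 1.61088 ≈ 1.6109 bits

D_KL(Q||P) = Σ Q(x) log₂(Q(x)/P(x))

Computing term by term:
  Q(1)·log₂(Q(1)/P(1)) = 0.5013·log₂(0.5013/0.523) = -0.03065
  Q(2)·log₂(Q(2)/P(2)) = 0.4887·log₂(0.4887/0.1227) = 0.97438
  Q(3)·log₂(Q(3)/P(3)) = 0.01·log₂(0.01/0.3543) = -0.05147

D_KL(Q||P) = -0.03065 + 0.97438 - 0.05147 = 0.89226 ≈ 0.8923 bits

These are NOT equal (difference: 0.7186 bits). KL divergence is asymmetric: D_KL(P||Q) ≠ D_KL(Q||P) in general.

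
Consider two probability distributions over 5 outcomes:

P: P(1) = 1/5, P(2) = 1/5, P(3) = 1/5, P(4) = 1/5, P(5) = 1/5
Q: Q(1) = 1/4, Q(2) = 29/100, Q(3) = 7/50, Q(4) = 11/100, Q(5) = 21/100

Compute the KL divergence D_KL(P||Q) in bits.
0.0897 bits

D_KL(P||Q) = Σ P(x) log₂(P(x)/Q(x))

Computing term by term:
  P(1)·log₂(P(1)/Q(1)) = (1/5)·log₂((1/5)/(1/4)) = -0.06439
  P(2)·log₂(P(2)/Q(2)) = (1/5)·log₂((1/5)/(29/100)) = -0.10721
  P(3)·log₂(P(3)/Q(3)) = (1/5)·log₂((1/5)/(7/50)) = 0.10291
  P(4)·log₂(P(4)/Q(4)) = (1/5)·log₂((1/5)/(11/100)) = 0.17250
  P(5)·log₂(P(5)/Q(5)) = (1/5)·log₂((1/5)/(21/100)) = -0.01408

D_KL(P||Q) = -0.06439 - 0.10721 + 0.10291 + 0.17250 - 0.01408 = 0.08973 ≈ 0.0897 bits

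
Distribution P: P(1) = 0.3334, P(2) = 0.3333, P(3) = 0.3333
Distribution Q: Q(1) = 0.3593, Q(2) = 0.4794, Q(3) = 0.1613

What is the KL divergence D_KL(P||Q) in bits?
0.1382 bits

D_KL(P||Q) = Σ P(x) log₂(P(x)/Q(x))

Computing term by term:
  P(1)·log₂(P(1)/Q(1)) = 0.3334·log₂(0.3334/0.3593) = -0.03599
  P(2)·log₂(P(2)/Q(2)) = 0.3333·log₂(0.3333/0.4794) = -0.17479
  P(3)·log₂(P(3)/Q(3)) = 0.3333·log₂(0.3333/0.1613) = 0.34899

D_KL(P||Q) = -0.03599 - 0.17479 + 0.34899 = 0.13821 ≈ 0.1382 bits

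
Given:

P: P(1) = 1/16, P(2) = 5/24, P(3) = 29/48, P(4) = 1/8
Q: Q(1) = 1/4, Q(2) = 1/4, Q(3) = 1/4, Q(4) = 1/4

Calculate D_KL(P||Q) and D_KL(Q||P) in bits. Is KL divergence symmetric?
D_KL(P||Q) = 0.4643 bits, D_KL(Q||P) = 0.4975 bits. No, KL divergence is not symmetric.

D_KL(P||Q) = Σ P(x) log₂(P(x)/Q(x))

Computing term by term:
  P(1)·log₂(P(1)/Q(1)) = (1/16)·log₂((1/16)/(1/4)) = -0.12500
  P(2)·log₂(P(2)/Q(2)) = (5/24)·log₂((5/24)/(1/4)) = -0.05480
  P(3)·log₂(P(3)/Q(3)) = (29/48)·log₂((29/48)/(1/4)) = 0.76912
  P(4)·log₂(P(4)/Q(4)) = (1/8)·log₂((1/8)/(1/4)) = -0.12500

D_KL(P||Q) = -0.12500 - 0.05480 + 0.76912 - 0.12500 = 0.46432 ≈ 0.4643 bits

D_KL(Q||P) = Σ Q(x) log₂(Q(x)/P(x))

Computing term by term:
  Q(1)·log₂(Q(1)/P(1)) = (1/4)·log₂((1/4)/(1/16)) = 0.50000
  Q(2)·log₂(Q(2)/P(2)) = (1/4)·log₂((1/4)/(5/24)) = 0.06576
  Q(3)·log₂(Q(3)/P(3)) = (1/4)·log₂((1/4)/(29/48)) = -0.31825
  Q(4)·log₂(Q(4)/P(4)) = (1/4)·log₂((1/4)/(1/8)) = 0.25000

D_KL(Q||P) = 0.50000 + 0.06576 - 0.31825 + 0.25000 = 0.49751 ≈ 0.4975 bits

These are NOT equal (difference: 0.0332 bits). KL divergence is asymmetric: D_KL(P||Q) ≠ D_KL(Q||P) in general.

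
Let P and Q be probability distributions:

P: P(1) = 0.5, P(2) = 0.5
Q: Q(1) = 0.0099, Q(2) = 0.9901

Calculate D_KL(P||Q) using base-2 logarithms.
2.3364 bits

D_KL(P||Q) = Σ P(x) log₂(P(x)/Q(x))

Computing term by term:
  P(1)·log₂(P(1)/Q(1)) = 0.5·log₂(0.5/0.0099) = 2.82918
  P(2)·log₂(P(2)/Q(2)) = 0.5·log₂(0.5/0.9901) = -0.49282

D_KL(P||Q) = 2.82918 - 0.49282 = 2.33636 ≈ 2.3364 bits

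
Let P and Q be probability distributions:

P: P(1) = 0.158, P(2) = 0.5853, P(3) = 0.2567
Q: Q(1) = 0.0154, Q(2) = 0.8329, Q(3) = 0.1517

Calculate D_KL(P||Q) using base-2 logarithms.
0.4276 bits

D_KL(P||Q) = Σ P(x) log₂(P(x)/Q(x))

Computing term by term:
  P(1)·log₂(P(1)/Q(1)) = 0.158·log₂(0.158/0.0154) = 0.53071
  P(2)·log₂(P(2)/Q(2)) = 0.5853·log₂(0.5853/0.8329) = -0.29790
  P(3)·log₂(P(3)/Q(3)) = 0.2567·log₂(0.2567/0.1517) = 0.19480

D_KL(P||Q) = 0.53071 - 0.29790 + 0.19480 = 0.42761 ≈ 0.4276 bits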